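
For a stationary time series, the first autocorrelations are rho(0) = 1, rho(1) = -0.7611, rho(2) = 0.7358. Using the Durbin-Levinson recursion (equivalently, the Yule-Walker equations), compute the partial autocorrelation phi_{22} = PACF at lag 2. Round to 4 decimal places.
\phi_{22} = 0.3720

The PACF at lag k is phi_{kk}, the last component of the solution
to the Yule-Walker system G_k phi = r_k where
  (G_k)_{ij} = rho(|i - j|), (r_k)_i = rho(i), i,j = 1..k.
Equivalently, Durbin-Levinson gives phi_{kk} iteratively:
  phi_{11} = rho(1)
  phi_{kk} = [rho(k) - sum_{j=1..k-1} phi_{k-1,j} rho(k-j)]
            / [1 - sum_{j=1..k-1} phi_{k-1,j} rho(j)],
  phi_{k,j} = phi_{k-1,j} - phi_{kk} phi_{k-1,k-j},  j = 1..k-1.
Step k = 1:
  phi_11 = rho(1) = -0.7611.
Step k = 2:
  phi_22 = [rho(2) - phi_11 rho(1)] / [1 - phi_11 rho(1)] = [0.7358 - (-0.7611)(-0.7611)] / [1 - (-0.7611)(-0.7611)]
         = 0.15652679 / 0.42072679 = 0.372.
Therefore phi_{22} = 0.3720.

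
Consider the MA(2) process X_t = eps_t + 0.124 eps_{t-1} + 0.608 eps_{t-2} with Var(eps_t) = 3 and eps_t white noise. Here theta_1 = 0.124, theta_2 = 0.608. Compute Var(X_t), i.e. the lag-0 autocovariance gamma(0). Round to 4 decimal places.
\gamma(0) = 4.1551

For an MA(q) process X_t = eps_t + sum_i theta_i eps_{t-i} with
Var(eps_t) = sigma^2, the variance is
  gamma(0) = sigma^2 * (1 + sum_i theta_i^2).
  sum_i theta_i^2 = (0.124)^2 + (0.608)^2 = 0.015376 + 0.369664 = 0.38504.
  gamma(0) = 3 * (1 + 0.38504) = 3 * 1.38504 = 4.15512, which rounds to 4.1551.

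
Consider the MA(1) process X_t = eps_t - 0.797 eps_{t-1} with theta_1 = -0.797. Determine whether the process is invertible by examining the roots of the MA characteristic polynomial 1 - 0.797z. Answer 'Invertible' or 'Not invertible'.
\text{Invertible}

The MA(q) characteristic polynomial is P(z) = 1 - 0.797z.
Invertibility requires all roots to lie outside the unit circle, i.e. |z| > 1 for every root.
This is linear in z: 1 + (-0.797) z = 0  =>  z = -1/(-0.797) = 1.254705,  |z| = 1.254705.
Moduli of all roots: 1.2547.
All moduli strictly greater than 1? Yes.
Verdict: Invertible.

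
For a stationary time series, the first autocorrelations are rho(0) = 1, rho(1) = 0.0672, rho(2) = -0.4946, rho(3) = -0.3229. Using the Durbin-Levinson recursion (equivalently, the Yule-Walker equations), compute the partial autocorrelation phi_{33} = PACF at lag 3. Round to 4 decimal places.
\phi_{33} = -0.3211

The PACF at lag k is phi_{kk}, the last component of the solution
to the Yule-Walker system G_k phi = r_k where
  (G_k)_{ij} = rho(|i - j|), (r_k)_i = rho(i), i,j = 1..k.
Equivalently, Durbin-Levinson gives phi_{kk} iteratively:
  phi_{11} = rho(1)
  phi_{kk} = [rho(k) - sum_{j=1..k-1} phi_{k-1,j} rho(k-j)]
            / [1 - sum_{j=1..k-1} phi_{k-1,j} rho(j)],
  phi_{k,j} = phi_{k-1,j} - phi_{kk} phi_{k-1,k-j},  j = 1..k-1.
Step k = 1:
  phi_11 = rho(1) = 0.0672.
Step k = 2:
  phi_22 = [rho(2) - phi_11 rho(1)] / [1 - phi_11 rho(1)] = [-0.4946 - (0.0672)(0.0672)] / [1 - (0.0672)(0.0672)]
         = -0.49911584 / 0.99548416 = -0.50138.
  Update: phi_21 = phi_11 - phi_22 phi_11 = 0.0672 - (-0.50138)(0.0672) = 0.100893.
Step k = 3:
  phi_33 = [rho(3) - phi_21 rho(2) - phi_22 rho(1)] / [1 - phi_21 rho(1) - phi_22 rho(2)]
    numerator   = -0.3229 - (0.100893)(-0.4946) - (-0.50138)(0.0672) = -0.23930572
    denominator = 1 - (0.100893)(0.0672) - (-0.50138)(-0.4946) = 0.74523746
  phi_33 = -0.23930572 / 0.74523746 = -0.3211.
Therefore phi_{33} = -0.3211.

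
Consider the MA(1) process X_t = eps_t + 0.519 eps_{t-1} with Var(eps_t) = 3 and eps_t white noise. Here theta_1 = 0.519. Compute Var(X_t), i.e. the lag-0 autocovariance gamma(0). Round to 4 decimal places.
\gamma(0) = 3.8081

For an MA(q) process X_t = eps_t + sum_i theta_i eps_{t-i} with
Var(eps_t) = sigma^2, the variance is
  gamma(0) = sigma^2 * (1 + sum_i theta_i^2).
  sum_i theta_i^2 = (0.519)^2 = 0.269361.
  gamma(0) = 3 * (1 + 0.269361) = 3 * 1.269361 = 3.808083, which rounds to 3.8081.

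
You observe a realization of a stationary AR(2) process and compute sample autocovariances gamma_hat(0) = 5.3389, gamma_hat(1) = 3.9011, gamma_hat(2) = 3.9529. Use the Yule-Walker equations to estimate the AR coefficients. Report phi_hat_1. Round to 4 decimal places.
\hat\phi_{1} = 0.4070

The Yule-Walker equations for an AR(p) process read, in matrix form,
  Gamma_p phi = r_p,   with   (Gamma_p)_{ij} = gamma(|i - j|),
                       (r_p)_i = gamma(i),   i,j = 1..p.
Substitute the sample gammas (Toeplitz matrix and right-hand side of size 2):
  Gamma_p = [[5.3389, 3.9011], [3.9011, 5.3389]]
  r_p     = [3.9011, 3.9529]
Written out:
  5.3389 phi_1 + 3.9011 phi_2 = 3.9011
  3.9011 phi_1 + 5.3389 phi_2 = 3.9529
Solve by Cramer's rule:
  det = gamma(0)^2 - gamma(1)^2 = (5.3389)^2 - (3.9011)^2 = 28.50385321 - 15.21858121 = 13.285272
  phi_hat_1 = [gamma(1) gamma(0) - gamma(1) gamma(2)] / det = [(3.9011)(5.3389) - (3.9011)(3.9529)] / 13.285272 = 5.4069246 / 13.285272 = 0.407
  phi_hat_2 = [gamma(0) gamma(2) - gamma(1)^2] / det = [(5.3389)(3.9529) - (3.9011)^2] / 13.285272 = 5.8855566 / 13.285272 = 0.443
So phi_hat = [0.4070, 0.4430].
Therefore phi_hat_1 = 0.4070.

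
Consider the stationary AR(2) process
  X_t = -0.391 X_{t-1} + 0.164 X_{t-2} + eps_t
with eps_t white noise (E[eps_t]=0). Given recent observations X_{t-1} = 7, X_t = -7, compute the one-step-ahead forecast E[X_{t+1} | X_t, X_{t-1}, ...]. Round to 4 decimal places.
E[X_{t+1} \mid \mathcal F_t] = 3.8850

For an AR(p) model X_t = c + sum_i phi_i X_{t-i} + eps_t, the
one-step-ahead conditional mean is
  E[X_{t+1} | X_t, ...] = c + sum_i phi_i X_{t+1-i}.
Substitute known values:
  E[X_{t+1} | ...] = (-0.391) * (-7) + (0.164) * (7)
                   = 3.8850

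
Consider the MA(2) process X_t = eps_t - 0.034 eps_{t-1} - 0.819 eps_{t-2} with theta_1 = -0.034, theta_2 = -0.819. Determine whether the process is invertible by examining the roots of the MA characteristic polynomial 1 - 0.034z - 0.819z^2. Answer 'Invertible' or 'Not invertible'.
\text{Invertible}

The MA(q) characteristic polynomial is P(z) = 1 - 0.034z - 0.819z^2.
Invertibility requires all roots to lie outside the unit circle, i.e. |z| > 1 for every root.
Set 1 + (-0.034) z + (-0.819) z^2 = 0, i.e. a z^2 + b z + c = 0 with a = -0.819, b = -0.034, c = 1.
Discriminant D = b^2 - 4ac = (-0.034)^2 - 4*(-0.819)*1 = 0.001156 - (-3.276) = 3.277156.
D >= 0, so the roots are real: z = (-b +/- sqrt(D)) / (2a) = (0.034 +/- 1.810292) / (-1.638).
  z_1 = (0.034 + 1.810292) / (-1.638) = -1.1259,   |z_1| = 1.1259.
  z_2 = (0.034 - 1.810292) / (-1.638) = 1.0844,   |z_2| = 1.0844.
Moduli of all roots: 1.1259, 1.0844.
All moduli strictly greater than 1? Yes.
Verdict: Invertible.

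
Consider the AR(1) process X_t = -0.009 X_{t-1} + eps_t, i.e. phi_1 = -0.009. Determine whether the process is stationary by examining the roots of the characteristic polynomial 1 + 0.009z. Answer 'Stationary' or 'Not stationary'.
\text{Stationary}

The AR(p) characteristic polynomial is P(z) = 1 + 0.009z.
Stationarity requires all roots to lie outside the unit circle, i.e. |z| > 1 for every root.
This is linear in z: 1 + (0.009) z = 0  =>  z = -1/(0.009) = -111.111111,  |z| = 111.111111.
Moduli of all roots: 111.1111.
All moduli strictly greater than 1? Yes.
Verdict: Stationary.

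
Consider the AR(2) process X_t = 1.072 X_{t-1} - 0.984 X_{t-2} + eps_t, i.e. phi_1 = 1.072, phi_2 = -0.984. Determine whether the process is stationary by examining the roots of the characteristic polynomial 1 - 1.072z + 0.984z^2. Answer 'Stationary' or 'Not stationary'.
\text{Stationary}

The AR(p) characteristic polynomial is P(z) = 1 - 1.072z + 0.984z^2.
Stationarity requires all roots to lie outside the unit circle, i.e. |z| > 1 for every root.
Set 1 + (-1.072) z + (0.984) z^2 = 0, i.e. a z^2 + b z + c = 0 with a = 0.984, b = -1.072, c = 1.
Discriminant D = b^2 - 4ac = (-1.072)^2 - 4*(0.984)*1 = 1.149184 - (3.936) = -2.786816.
D < 0, so the roots are the complex-conjugate pair z = (-b +/- i sqrt(-D)) / (2a) = 0.5447 +/- 0.8483i.
For a conjugate pair |z|^2 = z * conj(z) = (product of roots) = c/a = 1/(0.984) = 1.01626, so |z| = sqrt(1.01626) = 1.0081 for both roots.
Moduli of all roots: 1.0081, 1.0081.
All moduli strictly greater than 1? Yes.
Verdict: Stationary.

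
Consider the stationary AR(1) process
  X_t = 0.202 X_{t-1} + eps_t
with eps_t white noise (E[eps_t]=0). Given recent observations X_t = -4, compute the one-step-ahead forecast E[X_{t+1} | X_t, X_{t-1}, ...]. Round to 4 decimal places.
E[X_{t+1} \mid \mathcal F_t] = -0.8080

For an AR(p) model X_t = c + sum_i phi_i X_{t-i} + eps_t, the
one-step-ahead conditional mean is
  E[X_{t+1} | X_t, ...] = c + sum_i phi_i X_{t+1-i}.
Substitute known values:
  E[X_{t+1} | ...] = (0.202) * (-4)
                   = -0.8080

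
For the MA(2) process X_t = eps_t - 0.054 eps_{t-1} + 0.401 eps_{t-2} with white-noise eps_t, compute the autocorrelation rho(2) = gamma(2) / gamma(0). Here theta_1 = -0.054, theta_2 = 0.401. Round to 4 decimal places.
\rho(2) = 0.3446

For an MA(q) process with theta_0 = 1, the autocovariance is
  gamma(k) = sigma^2 * sum_{i=0..q-k} theta_i * theta_{i+k},
and rho(k) = gamma(k) / gamma(0). Sigma^2 cancels.
  numerator   = (1)*(0.401) = 0.401.
  denominator = (1)^2 + (-0.054)^2 + (0.401)^2 = 1.163717.
  rho(2) = 0.401 / 1.163717 = 0.3446.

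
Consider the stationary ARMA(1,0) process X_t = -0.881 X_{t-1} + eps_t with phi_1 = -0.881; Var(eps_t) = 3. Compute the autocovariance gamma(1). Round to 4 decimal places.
\gamma(1) = -11.8076

Multiply the model equation by X_{t-k} and take expectations. With theta_0 = psi_0 = 1 and psi_j the MA(infinity) weights, this gives
  gamma(k) - sum_i phi_i gamma(k-i) = c_k,
  c_k = sigma^2 * sum_{j=k..q} theta_j psi_{j-k}   (c_k = 0 for k > q),
using gamma(-m) = gamma(m).
Pure AR (q = 0): c_0 = sigma^2 = 3, c_k = 0 for k >= 1.
Equations for k = 0 and k = 1 (AR order 1):
  gamma(0) = phi_1 gamma(1) + c_0
  gamma(1) = phi_1 gamma(0) + c_1
Substituting the second into the first: gamma(0) (1 - phi_1^2) = c_0 + phi_1 c_1, so
  gamma(0) = c_0 / (1 - phi_1^2) = 3 / (1 - (-0.881)^2) = 3 / 0.223839 = 13.40249.
  gamma(1) = phi_1 gamma(0) = (-0.881)(13.40249) = -11.807594.
Therefore gamma(1) = -11.8076 (to 4 decimal places).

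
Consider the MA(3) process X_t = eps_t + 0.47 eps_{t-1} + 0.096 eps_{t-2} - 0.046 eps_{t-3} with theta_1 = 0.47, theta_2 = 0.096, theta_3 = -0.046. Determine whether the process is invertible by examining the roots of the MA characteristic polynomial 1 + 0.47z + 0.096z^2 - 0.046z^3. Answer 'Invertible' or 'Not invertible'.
\text{Invertible}

The MA(q) characteristic polynomial is P(z) = 1 + 0.47z + 0.096z^2 - 0.046z^3.
Invertibility requires all roots to lie outside the unit circle, i.e. |z| > 1 for every root.
Degree 3: look for a simple real root z0 first, then factor out (1 - z/z0) and solve the remaining quadratic.
Testing z0 = 5: P(5) = 1 + (0.47)(5) + (0.096)(5)^2 + (-0.046)(5)^3
  = 1 + (2.35) + (2.4) + (-5.75) = 0.  So z_0 = 5 is a root, |z_0| = 5.
Divide out the factor (1 - 0.2 z) = (1 - z/z0) (since 1/z0 = 0.2):
  P(z) = (1 - 0.2 z)(1 + (0.67) z + (0.23) z^2)
  [check: z-coef 0.67 - (0.2) = 0.47; z^2-coef 0.23 - (0.2)(0.67) = 0.096; z^3-coef -(0.2)(0.23) = -0.046.]
Remaining roots from the quadratic factor 1 + (0.67) z + (0.23) z^2:
  Set 1 + (0.67) z + (0.23) z^2 = 0, i.e. a z^2 + b z + c = 0 with a = 0.23, b = 0.67, c = 1.
  Discriminant D = b^2 - 4ac = (0.67)^2 - 4*(0.23)*1 = 0.4489 - (0.92) = -0.4711.
  D < 0, so the roots are the complex-conjugate pair z = (-b +/- i sqrt(-D)) / (2a) = -1.4565 +/- 1.4921i.
  For a conjugate pair |z|^2 = z * conj(z) = (product of roots) = c/a = 1/(0.23) = 4.347826, so |z| = sqrt(4.347826) = 2.0851 for both roots.
Moduli of all roots: 5.0000, 2.0851, 2.0851.
All moduli strictly greater than 1? Yes.
Verdict: Invertible.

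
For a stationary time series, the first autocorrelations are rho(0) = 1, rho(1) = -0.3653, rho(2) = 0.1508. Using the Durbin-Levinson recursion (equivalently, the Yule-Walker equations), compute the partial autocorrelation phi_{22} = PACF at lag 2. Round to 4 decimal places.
\phi_{22} = 0.0200

The PACF at lag k is phi_{kk}, the last component of the solution
to the Yule-Walker system G_k phi = r_k where
  (G_k)_{ij} = rho(|i - j|), (r_k)_i = rho(i), i,j = 1..k.
Equivalently, Durbin-Levinson gives phi_{kk} iteratively:
  phi_{11} = rho(1)
  phi_{kk} = [rho(k) - sum_{j=1..k-1} phi_{k-1,j} rho(k-j)]
            / [1 - sum_{j=1..k-1} phi_{k-1,j} rho(j)],
  phi_{k,j} = phi_{k-1,j} - phi_{kk} phi_{k-1,k-j},  j = 1..k-1.
Step k = 1:
  phi_11 = rho(1) = -0.3653.
Step k = 2:
  phi_22 = [rho(2) - phi_11 rho(1)] / [1 - phi_11 rho(1)] = [0.1508 - (-0.3653)(-0.3653)] / [1 - (-0.3653)(-0.3653)]
         = 0.01735591 / 0.86655591 = 0.02.
Therefore phi_{22} = 0.0200.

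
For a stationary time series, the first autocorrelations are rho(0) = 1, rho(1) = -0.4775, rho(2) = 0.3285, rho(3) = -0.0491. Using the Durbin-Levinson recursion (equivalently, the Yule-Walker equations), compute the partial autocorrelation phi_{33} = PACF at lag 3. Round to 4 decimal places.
\phi_{33} = 0.1970

The PACF at lag k is phi_{kk}, the last component of the solution
to the Yule-Walker system G_k phi = r_k where
  (G_k)_{ij} = rho(|i - j|), (r_k)_i = rho(i), i,j = 1..k.
Equivalently, Durbin-Levinson gives phi_{kk} iteratively:
  phi_{11} = rho(1)
  phi_{kk} = [rho(k) - sum_{j=1..k-1} phi_{k-1,j} rho(k-j)]
            / [1 - sum_{j=1..k-1} phi_{k-1,j} rho(j)],
  phi_{k,j} = phi_{k-1,j} - phi_{kk} phi_{k-1,k-j},  j = 1..k-1.
Step k = 1:
  phi_11 = rho(1) = -0.4775.
Step k = 2:
  phi_22 = [rho(2) - phi_11 rho(1)] / [1 - phi_11 rho(1)] = [0.3285 - (-0.4775)(-0.4775)] / [1 - (-0.4775)(-0.4775)]
         = 0.10049375 / 0.77199375 = 0.130174.
  Update: phi_21 = phi_11 - phi_22 phi_11 = -0.4775 - (0.130174)(-0.4775) = -0.415342.
Step k = 3:
  phi_33 = [rho(3) - phi_21 rho(2) - phi_22 rho(1)] / [1 - phi_21 rho(1) - phi_22 rho(2)]
    numerator   = -0.0491 - (-0.415342)(0.3285) - (0.130174)(-0.4775) = 0.149498
    denominator = 1 - (-0.415342)(-0.4775) - (0.130174)(0.3285) = 0.75891205
  phi_33 = 0.149498 / 0.75891205 = 0.197.
Therefore phi_{33} = 0.1970.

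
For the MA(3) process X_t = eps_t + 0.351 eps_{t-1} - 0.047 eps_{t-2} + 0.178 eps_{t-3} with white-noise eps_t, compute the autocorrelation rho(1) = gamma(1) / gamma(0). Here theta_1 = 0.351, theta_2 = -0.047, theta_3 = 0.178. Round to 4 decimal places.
\rho(1) = 0.2819

For an MA(q) process with theta_0 = 1, the autocovariance is
  gamma(k) = sigma^2 * sum_{i=0..q-k} theta_i * theta_{i+k},
and rho(k) = gamma(k) / gamma(0). Sigma^2 cancels.
  numerator   = (1)*(0.351) + (0.351)*(-0.047) + (-0.047)*(0.178) = 0.326137.
  denominator = (1)^2 + (0.351)^2 + (-0.047)^2 + (0.178)^2 = 1.157094.
  rho(1) = 0.326137 / 1.157094 = 0.2819.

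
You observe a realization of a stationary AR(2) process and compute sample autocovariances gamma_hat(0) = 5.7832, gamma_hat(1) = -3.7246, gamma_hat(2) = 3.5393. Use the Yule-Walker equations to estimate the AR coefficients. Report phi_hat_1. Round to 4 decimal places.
\hat\phi_{1} = -0.4270

The Yule-Walker equations for an AR(p) process read, in matrix form,
  Gamma_p phi = r_p,   with   (Gamma_p)_{ij} = gamma(|i - j|),
                       (r_p)_i = gamma(i),   i,j = 1..p.
Substitute the sample gammas (Toeplitz matrix and right-hand side of size 2):
  Gamma_p = [[5.7832, -3.7246], [-3.7246, 5.7832]]
  r_p     = [-3.7246, 3.5393]
Written out:
  5.7832 phi_1 - 3.7246 phi_2 = -3.7246
  -3.7246 phi_1 + 5.7832 phi_2 = 3.5393
Solve by Cramer's rule:
  det = gamma(0)^2 - gamma(1)^2 = (5.7832)^2 - (-3.7246)^2 = 33.44540224 - 13.87264516 = 19.57275708
  phi_hat_1 = [gamma(1) gamma(0) - gamma(1) gamma(2)] / det = [(-3.7246)(5.7832) - (-3.7246)(3.5393)] / 19.57275708 = -8.35762994 / 19.57275708 = -0.427
  phi_hat_2 = [gamma(0) gamma(2) - gamma(1)^2] / det = [(5.7832)(3.5393) - (-3.7246)^2] / 19.57275708 = 6.5958346 / 19.57275708 = 0.337
So phi_hat = [-0.4270, 0.3370].
Therefore phi_hat_1 = -0.4270.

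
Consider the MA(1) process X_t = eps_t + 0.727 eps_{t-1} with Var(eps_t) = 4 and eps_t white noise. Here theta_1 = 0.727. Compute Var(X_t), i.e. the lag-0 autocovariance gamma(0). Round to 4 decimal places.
\gamma(0) = 6.1141

For an MA(q) process X_t = eps_t + sum_i theta_i eps_{t-i} with
Var(eps_t) = sigma^2, the variance is
  gamma(0) = sigma^2 * (1 + sum_i theta_i^2).
  sum_i theta_i^2 = (0.727)^2 = 0.528529.
  gamma(0) = 4 * (1 + 0.528529) = 4 * 1.528529 = 6.114116, which rounds to 6.1141.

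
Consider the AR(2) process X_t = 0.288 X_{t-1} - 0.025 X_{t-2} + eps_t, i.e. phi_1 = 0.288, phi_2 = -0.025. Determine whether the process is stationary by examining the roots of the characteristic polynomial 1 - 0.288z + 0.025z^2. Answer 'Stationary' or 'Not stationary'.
\text{Stationary}

The AR(p) characteristic polynomial is P(z) = 1 - 0.288z + 0.025z^2.
Stationarity requires all roots to lie outside the unit circle, i.e. |z| > 1 for every root.
Set 1 + (-0.288) z + (0.025) z^2 = 0, i.e. a z^2 + b z + c = 0 with a = 0.025, b = -0.288, c = 1.
Discriminant D = b^2 - 4ac = (-0.288)^2 - 4*(0.025)*1 = 0.082944 - (0.1) = -0.017056.
D < 0, so the roots are the complex-conjugate pair z = (-b +/- i sqrt(-D)) / (2a) = 5.76 +/- 2.612i.
For a conjugate pair |z|^2 = z * conj(z) = (product of roots) = c/a = 1/(0.025) = 40, so |z| = sqrt(40) = 6.3246 for both roots.
Moduli of all roots: 6.3246, 6.3246.
All moduli strictly greater than 1? Yes.
Verdict: Stationary.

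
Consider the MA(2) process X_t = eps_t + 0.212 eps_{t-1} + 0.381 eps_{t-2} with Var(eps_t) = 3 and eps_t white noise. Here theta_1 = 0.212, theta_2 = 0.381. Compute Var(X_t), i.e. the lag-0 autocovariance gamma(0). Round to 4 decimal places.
\gamma(0) = 3.5703

For an MA(q) process X_t = eps_t + sum_i theta_i eps_{t-i} with
Var(eps_t) = sigma^2, the variance is
  gamma(0) = sigma^2 * (1 + sum_i theta_i^2).
  sum_i theta_i^2 = (0.212)^2 + (0.381)^2 = 0.044944 + 0.145161 = 0.190105.
  gamma(0) = 3 * (1 + 0.190105) = 3 * 1.190105 = 3.570315, which rounds to 3.5703.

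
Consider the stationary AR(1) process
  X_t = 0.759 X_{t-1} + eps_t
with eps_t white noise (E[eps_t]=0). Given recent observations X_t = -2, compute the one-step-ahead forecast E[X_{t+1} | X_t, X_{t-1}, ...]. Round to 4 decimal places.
E[X_{t+1} \mid \mathcal F_t] = -1.5180

For an AR(p) model X_t = c + sum_i phi_i X_{t-i} + eps_t, the
one-step-ahead conditional mean is
  E[X_{t+1} | X_t, ...] = c + sum_i phi_i X_{t+1-i}.
Substitute known values:
  E[X_{t+1} | ...] = (0.759) * (-2)
                   = -1.5180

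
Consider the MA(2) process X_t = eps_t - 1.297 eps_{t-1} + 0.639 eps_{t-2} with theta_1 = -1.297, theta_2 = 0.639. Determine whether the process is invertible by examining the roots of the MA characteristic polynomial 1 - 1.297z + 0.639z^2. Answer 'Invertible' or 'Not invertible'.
\text{Invertible}

The MA(q) characteristic polynomial is P(z) = 1 - 1.297z + 0.639z^2.
Invertibility requires all roots to lie outside the unit circle, i.e. |z| > 1 for every root.
Set 1 + (-1.297) z + (0.639) z^2 = 0, i.e. a z^2 + b z + c = 0 with a = 0.639, b = -1.297, c = 1.
Discriminant D = b^2 - 4ac = (-1.297)^2 - 4*(0.639)*1 = 1.682209 - (2.556) = -0.873791.
D < 0, so the roots are the complex-conjugate pair z = (-b +/- i sqrt(-D)) / (2a) = 1.0149 +/- 0.7314i.
For a conjugate pair |z|^2 = z * conj(z) = (product of roots) = c/a = 1/(0.639) = 1.564945, so |z| = sqrt(1.564945) = 1.251 for both roots.
Moduli of all roots: 1.2510, 1.2510.
All moduli strictly greater than 1? Yes.
Verdict: Invertible.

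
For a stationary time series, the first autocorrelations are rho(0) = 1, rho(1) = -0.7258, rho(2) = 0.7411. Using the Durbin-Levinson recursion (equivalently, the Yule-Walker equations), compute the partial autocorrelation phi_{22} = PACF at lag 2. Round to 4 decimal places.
\phi_{22} = 0.4529

The PACF at lag k is phi_{kk}, the last component of the solution
to the Yule-Walker system G_k phi = r_k where
  (G_k)_{ij} = rho(|i - j|), (r_k)_i = rho(i), i,j = 1..k.
Equivalently, Durbin-Levinson gives phi_{kk} iteratively:
  phi_{11} = rho(1)
  phi_{kk} = [rho(k) - sum_{j=1..k-1} phi_{k-1,j} rho(k-j)]
            / [1 - sum_{j=1..k-1} phi_{k-1,j} rho(j)],
  phi_{k,j} = phi_{k-1,j} - phi_{kk} phi_{k-1,k-j},  j = 1..k-1.
Step k = 1:
  phi_11 = rho(1) = -0.7258.
Step k = 2:
  phi_22 = [rho(2) - phi_11 rho(1)] / [1 - phi_11 rho(1)] = [0.7411 - (-0.7258)(-0.7258)] / [1 - (-0.7258)(-0.7258)]
         = 0.21431436 / 0.47321436 = 0.4529.
Therefore phi_{22} = 0.4529.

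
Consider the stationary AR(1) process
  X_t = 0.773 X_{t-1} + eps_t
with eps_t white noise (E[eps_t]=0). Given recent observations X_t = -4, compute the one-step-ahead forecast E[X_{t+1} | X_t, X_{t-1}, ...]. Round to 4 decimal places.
E[X_{t+1} \mid \mathcal F_t] = -3.0920

For an AR(p) model X_t = c + sum_i phi_i X_{t-i} + eps_t, the
one-step-ahead conditional mean is
  E[X_{t+1} | X_t, ...] = c + sum_i phi_i X_{t+1-i}.
Substitute known values:
  E[X_{t+1} | ...] = (0.773) * (-4)
                   = -3.0920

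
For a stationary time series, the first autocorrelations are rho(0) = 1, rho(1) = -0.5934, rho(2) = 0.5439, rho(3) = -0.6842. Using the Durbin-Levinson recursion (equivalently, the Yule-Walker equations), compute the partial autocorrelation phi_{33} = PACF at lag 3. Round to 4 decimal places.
\phi_{33} = -0.4759

The PACF at lag k is phi_{kk}, the last component of the solution
to the Yule-Walker system G_k phi = r_k where
  (G_k)_{ij} = rho(|i - j|), (r_k)_i = rho(i), i,j = 1..k.
Equivalently, Durbin-Levinson gives phi_{kk} iteratively:
  phi_{11} = rho(1)
  phi_{kk} = [rho(k) - sum_{j=1..k-1} phi_{k-1,j} rho(k-j)]
            / [1 - sum_{j=1..k-1} phi_{k-1,j} rho(j)],
  phi_{k,j} = phi_{k-1,j} - phi_{kk} phi_{k-1,k-j},  j = 1..k-1.
Step k = 1:
  phi_11 = rho(1) = -0.5934.
Step k = 2:
  phi_22 = [rho(2) - phi_11 rho(1)] / [1 - phi_11 rho(1)] = [0.5439 - (-0.5934)(-0.5934)] / [1 - (-0.5934)(-0.5934)]
         = 0.19177644 / 0.64787644 = 0.296008.
  Update: phi_21 = phi_11 - phi_22 phi_11 = -0.5934 - (0.296008)(-0.5934) = -0.417749.
Step k = 3:
  phi_33 = [rho(3) - phi_21 rho(2) - phi_22 rho(1)] / [1 - phi_21 rho(1) - phi_22 rho(2)]
    numerator   = -0.6842 - (-0.417749)(0.5439) - (0.296008)(-0.5934) = -0.28133532
    denominator = 1 - (-0.417749)(-0.5934) - (0.296008)(0.5439) = 0.59110913
  phi_33 = -0.28133532 / 0.59110913 = -0.4759.
Therefore phi_{33} = -0.4759.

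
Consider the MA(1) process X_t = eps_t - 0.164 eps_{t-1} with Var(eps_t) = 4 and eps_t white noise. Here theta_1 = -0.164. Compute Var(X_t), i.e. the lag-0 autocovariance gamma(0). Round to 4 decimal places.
\gamma(0) = 4.1076

For an MA(q) process X_t = eps_t + sum_i theta_i eps_{t-i} with
Var(eps_t) = sigma^2, the variance is
  gamma(0) = sigma^2 * (1 + sum_i theta_i^2).
  sum_i theta_i^2 = (-0.164)^2 = 0.026896.
  gamma(0) = 4 * (1 + 0.026896) = 4 * 1.026896 = 4.107584, which rounds to 4.1076.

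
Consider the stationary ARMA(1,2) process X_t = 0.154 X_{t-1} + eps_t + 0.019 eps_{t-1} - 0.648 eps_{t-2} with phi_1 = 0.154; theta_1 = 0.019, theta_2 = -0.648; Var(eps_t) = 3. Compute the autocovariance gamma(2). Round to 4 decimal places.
\gamma(2) = -1.8856

Multiply the model equation by X_{t-k} and take expectations. With theta_0 = psi_0 = 1 and psi_j the MA(infinity) weights, this gives
  gamma(k) - sum_i phi_i gamma(k-i) = c_k,
  c_k = sigma^2 * sum_{j=k..q} theta_j psi_{j-k}   (c_k = 0 for k > q),
using gamma(-m) = gamma(m).
psi-weights needed (psi_j = theta_j + sum_i phi_i psi_{j-i}):
  psi_1 = theta_1 + phi_1 = 0.019 + (0.154) = 0.173
  psi_2 = theta_2 + phi_1 psi_1 = -0.648 + (0.154)(0.173) = -0.621358
Right-hand sides:
  c_0 = sigma^2 (1 + theta_1 psi_1 + theta_2 psi_2) = 3 * (1 + (0.019)(0.173) + (-0.648)(-0.621358)) = 3 * 1.405927 = 4.217781
  c_1 = sigma^2 (theta_1 + theta_2 psi_1) = 3 * (0.019 + (-0.648)(0.173)) = -0.279312
  c_2 = sigma^2 theta_2 = 3 * (-0.648) = -1.944
Equations for k = 0 and k = 1 (AR order 1):
  gamma(0) = phi_1 gamma(1) + c_0
  gamma(1) = phi_1 gamma(0) + c_1
Substituting the second into the first: gamma(0) (1 - phi_1^2) = c_0 + phi_1 c_1, so
  gamma(0) = (c_0 + phi_1 c_1) / (1 - phi_1^2) = (4.217781 + (0.154)(-0.279312)) / (1 - (0.154)^2) = 4.174767 / 0.976284 = 4.276181.
  gamma(1) = phi_1 gamma(0) + c_1 = (0.154)(4.276181) + (-0.279312) = 0.37922.
For k = 2: gamma(2) = phi_1 gamma(1) + c_2
  = (0.154)(0.37922) + (-1.944) = -1.8856.
Therefore gamma(2) = -1.8856 (to 4 decimal places).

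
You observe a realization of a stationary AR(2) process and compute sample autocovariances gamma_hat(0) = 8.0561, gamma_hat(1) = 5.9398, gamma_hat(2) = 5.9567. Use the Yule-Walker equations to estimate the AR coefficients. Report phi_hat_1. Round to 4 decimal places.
\hat\phi_{1} = 0.4210

The Yule-Walker equations for an AR(p) process read, in matrix form,
  Gamma_p phi = r_p,   with   (Gamma_p)_{ij} = gamma(|i - j|),
                       (r_p)_i = gamma(i),   i,j = 1..p.
Substitute the sample gammas (Toeplitz matrix and right-hand side of size 2):
  Gamma_p = [[8.0561, 5.9398], [5.9398, 8.0561]]
  r_p     = [5.9398, 5.9567]
Written out:
  8.0561 phi_1 + 5.9398 phi_2 = 5.9398
  5.9398 phi_1 + 8.0561 phi_2 = 5.9567
Solve by Cramer's rule:
  det = gamma(0)^2 - gamma(1)^2 = (8.0561)^2 - (5.9398)^2 = 64.90074721 - 35.28122404 = 29.61952317
  phi_hat_1 = [gamma(1) gamma(0) - gamma(1) gamma(2)] / det = [(5.9398)(8.0561) - (5.9398)(5.9567)] / 29.61952317 = 12.47001612 / 29.61952317 = 0.421
  phi_hat_2 = [gamma(0) gamma(2) - gamma(1)^2] / det = [(8.0561)(5.9567) - (5.9398)^2] / 29.61952317 = 12.70654683 / 29.61952317 = 0.429
So phi_hat = [0.4210, 0.4290].
Therefore phi_hat_1 = 0.4210.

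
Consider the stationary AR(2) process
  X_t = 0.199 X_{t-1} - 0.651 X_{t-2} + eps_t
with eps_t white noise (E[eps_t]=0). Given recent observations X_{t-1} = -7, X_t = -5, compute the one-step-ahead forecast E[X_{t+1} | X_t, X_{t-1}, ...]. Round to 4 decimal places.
E[X_{t+1} \mid \mathcal F_t] = 3.5620

For an AR(p) model X_t = c + sum_i phi_i X_{t-i} + eps_t, the
one-step-ahead conditional mean is
  E[X_{t+1} | X_t, ...] = c + sum_i phi_i X_{t+1-i}.
Substitute known values:
  E[X_{t+1} | ...] = (0.199) * (-5) + (-0.651) * (-7)
                   = 3.5620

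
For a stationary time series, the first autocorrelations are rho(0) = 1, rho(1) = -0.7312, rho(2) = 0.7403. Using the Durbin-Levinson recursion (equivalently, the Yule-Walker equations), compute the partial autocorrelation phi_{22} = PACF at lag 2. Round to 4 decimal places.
\phi_{22} = 0.4419

The PACF at lag k is phi_{kk}, the last component of the solution
to the Yule-Walker system G_k phi = r_k where
  (G_k)_{ij} = rho(|i - j|), (r_k)_i = rho(i), i,j = 1..k.
Equivalently, Durbin-Levinson gives phi_{kk} iteratively:
  phi_{11} = rho(1)
  phi_{kk} = [rho(k) - sum_{j=1..k-1} phi_{k-1,j} rho(k-j)]
            / [1 - sum_{j=1..k-1} phi_{k-1,j} rho(j)],
  phi_{k,j} = phi_{k-1,j} - phi_{kk} phi_{k-1,k-j},  j = 1..k-1.
Step k = 1:
  phi_11 = rho(1) = -0.7312.
Step k = 2:
  phi_22 = [rho(2) - phi_11 rho(1)] / [1 - phi_11 rho(1)] = [0.7403 - (-0.7312)(-0.7312)] / [1 - (-0.7312)(-0.7312)]
         = 0.20564656 / 0.46534656 = 0.4419.
Therefore phi_{22} = 0.4419.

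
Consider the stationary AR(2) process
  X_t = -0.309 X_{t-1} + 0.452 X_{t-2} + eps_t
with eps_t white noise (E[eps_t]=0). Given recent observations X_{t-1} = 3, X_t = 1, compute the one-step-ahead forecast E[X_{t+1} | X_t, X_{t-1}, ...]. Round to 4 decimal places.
E[X_{t+1} \mid \mathcal F_t] = 1.0470

For an AR(p) model X_t = c + sum_i phi_i X_{t-i} + eps_t, the
one-step-ahead conditional mean is
  E[X_{t+1} | X_t, ...] = c + sum_i phi_i X_{t+1-i}.
Substitute known values:
  E[X_{t+1} | ...] = (-0.309) * (1) + (0.452) * (3)
                   = 1.0470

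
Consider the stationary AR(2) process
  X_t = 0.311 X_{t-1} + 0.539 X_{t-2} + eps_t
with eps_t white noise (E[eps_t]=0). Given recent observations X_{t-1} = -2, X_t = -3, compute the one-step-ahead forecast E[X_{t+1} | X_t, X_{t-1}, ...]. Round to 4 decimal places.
E[X_{t+1} \mid \mathcal F_t] = -2.0110

For an AR(p) model X_t = c + sum_i phi_i X_{t-i} + eps_t, the
one-step-ahead conditional mean is
  E[X_{t+1} | X_t, ...] = c + sum_i phi_i X_{t+1-i}.
Substitute known values:
  E[X_{t+1} | ...] = (0.311) * (-3) + (0.539) * (-2)
                   = -2.0110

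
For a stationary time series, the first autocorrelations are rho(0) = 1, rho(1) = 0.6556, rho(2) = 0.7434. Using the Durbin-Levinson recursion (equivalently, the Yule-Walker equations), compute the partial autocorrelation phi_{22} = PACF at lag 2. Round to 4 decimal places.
\phi_{22} = 0.5500

The PACF at lag k is phi_{kk}, the last component of the solution
to the Yule-Walker system G_k phi = r_k where
  (G_k)_{ij} = rho(|i - j|), (r_k)_i = rho(i), i,j = 1..k.
Equivalently, Durbin-Levinson gives phi_{kk} iteratively:
  phi_{11} = rho(1)
  phi_{kk} = [rho(k) - sum_{j=1..k-1} phi_{k-1,j} rho(k-j)]
            / [1 - sum_{j=1..k-1} phi_{k-1,j} rho(j)],
  phi_{k,j} = phi_{k-1,j} - phi_{kk} phi_{k-1,k-j},  j = 1..k-1.
Step k = 1:
  phi_11 = rho(1) = 0.6556.
Step k = 2:
  phi_22 = [rho(2) - phi_11 rho(1)] / [1 - phi_11 rho(1)] = [0.7434 - (0.6556)(0.6556)] / [1 - (0.6556)(0.6556)]
         = 0.31358864 / 0.57018864 = 0.55.
Therefore phi_{22} = 0.5500.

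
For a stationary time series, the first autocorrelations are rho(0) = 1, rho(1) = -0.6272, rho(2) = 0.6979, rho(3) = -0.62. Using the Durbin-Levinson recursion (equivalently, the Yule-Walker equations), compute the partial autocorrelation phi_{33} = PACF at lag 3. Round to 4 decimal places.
\phi_{33} = -0.1921

The PACF at lag k is phi_{kk}, the last component of the solution
to the Yule-Walker system G_k phi = r_k where
  (G_k)_{ij} = rho(|i - j|), (r_k)_i = rho(i), i,j = 1..k.
Equivalently, Durbin-Levinson gives phi_{kk} iteratively:
  phi_{11} = rho(1)
  phi_{kk} = [rho(k) - sum_{j=1..k-1} phi_{k-1,j} rho(k-j)]
            / [1 - sum_{j=1..k-1} phi_{k-1,j} rho(j)],
  phi_{k,j} = phi_{k-1,j} - phi_{kk} phi_{k-1,k-j},  j = 1..k-1.
Step k = 1:
  phi_11 = rho(1) = -0.6272.
Step k = 2:
  phi_22 = [rho(2) - phi_11 rho(1)] / [1 - phi_11 rho(1)] = [0.6979 - (-0.6272)(-0.6272)] / [1 - (-0.6272)(-0.6272)]
         = 0.30452016 / 0.60662016 = 0.501995.
  Update: phi_21 = phi_11 - phi_22 phi_11 = -0.6272 - (0.501995)(-0.6272) = -0.312349.
Step k = 3:
  phi_33 = [rho(3) - phi_21 rho(2) - phi_22 rho(1)] / [1 - phi_21 rho(1) - phi_22 rho(2)]
    numerator   = -0.62 - (-0.312349)(0.6979) - (0.501995)(-0.6272) = -0.08716059
    denominator = 1 - (-0.312349)(-0.6272) - (0.501995)(0.6979) = 0.45375263
  phi_33 = -0.08716059 / 0.45375263 = -0.1921.
Therefore phi_{33} = -0.1921.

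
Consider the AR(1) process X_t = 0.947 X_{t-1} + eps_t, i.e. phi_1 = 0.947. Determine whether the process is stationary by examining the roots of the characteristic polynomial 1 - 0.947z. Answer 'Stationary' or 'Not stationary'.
\text{Stationary}

The AR(p) characteristic polynomial is P(z) = 1 - 0.947z.
Stationarity requires all roots to lie outside the unit circle, i.e. |z| > 1 for every root.
This is linear in z: 1 + (-0.947) z = 0  =>  z = -1/(-0.947) = 1.055966,  |z| = 1.055966.
Moduli of all roots: 1.0560.
All moduli strictly greater than 1? Yes.
Verdict: Stationary.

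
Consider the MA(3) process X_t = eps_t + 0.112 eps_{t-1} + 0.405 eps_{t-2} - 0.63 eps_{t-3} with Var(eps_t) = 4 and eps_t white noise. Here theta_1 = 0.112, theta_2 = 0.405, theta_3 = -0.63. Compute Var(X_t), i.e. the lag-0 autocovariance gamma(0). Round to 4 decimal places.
\gamma(0) = 6.2939

For an MA(q) process X_t = eps_t + sum_i theta_i eps_{t-i} with
Var(eps_t) = sigma^2, the variance is
  gamma(0) = sigma^2 * (1 + sum_i theta_i^2).
  sum_i theta_i^2 = (0.112)^2 + (0.405)^2 + (-0.63)^2 = 0.012544 + 0.164025 + 0.3969 = 0.573469.
  gamma(0) = 4 * (1 + 0.573469) = 4 * 1.573469 = 6.293876, which rounds to 6.2939.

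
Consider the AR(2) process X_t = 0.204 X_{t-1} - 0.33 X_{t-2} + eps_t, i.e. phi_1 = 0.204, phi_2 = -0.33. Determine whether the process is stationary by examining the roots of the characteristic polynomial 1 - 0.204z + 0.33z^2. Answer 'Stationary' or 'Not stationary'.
\text{Stationary}

The AR(p) characteristic polynomial is P(z) = 1 - 0.204z + 0.33z^2.
Stationarity requires all roots to lie outside the unit circle, i.e. |z| > 1 for every root.
Set 1 + (-0.204) z + (0.33) z^2 = 0, i.e. a z^2 + b z + c = 0 with a = 0.33, b = -0.204, c = 1.
Discriminant D = b^2 - 4ac = (-0.204)^2 - 4*(0.33)*1 = 0.041616 - (1.32) = -1.278384.
D < 0, so the roots are the complex-conjugate pair z = (-b +/- i sqrt(-D)) / (2a) = 0.3091 +/- 1.7131i.
For a conjugate pair |z|^2 = z * conj(z) = (product of roots) = c/a = 1/(0.33) = 3.030303, so |z| = sqrt(3.030303) = 1.7408 for both roots.
Moduli of all roots: 1.7408, 1.7408.
All moduli strictly greater than 1? Yes.
Verdict: Stationary.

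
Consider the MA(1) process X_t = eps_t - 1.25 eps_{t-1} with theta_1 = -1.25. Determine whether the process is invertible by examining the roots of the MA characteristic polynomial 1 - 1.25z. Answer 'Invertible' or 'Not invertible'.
\text{Not invertible}

The MA(q) characteristic polynomial is P(z) = 1 - 1.25z.
Invertibility requires all roots to lie outside the unit circle, i.e. |z| > 1 for every root.
This is linear in z: 1 + (-1.25) z = 0  =>  z = -1/(-1.25) = 0.8,  |z| = 0.8.
Moduli of all roots: 0.8000.
All moduli strictly greater than 1? No.
Verdict: Not invertible.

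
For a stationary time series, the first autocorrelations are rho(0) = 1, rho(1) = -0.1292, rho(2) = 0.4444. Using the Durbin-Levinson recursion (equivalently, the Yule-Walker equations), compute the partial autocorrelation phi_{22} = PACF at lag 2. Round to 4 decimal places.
\phi_{22} = 0.4350

The PACF at lag k is phi_{kk}, the last component of the solution
to the Yule-Walker system G_k phi = r_k where
  (G_k)_{ij} = rho(|i - j|), (r_k)_i = rho(i), i,j = 1..k.
Equivalently, Durbin-Levinson gives phi_{kk} iteratively:
  phi_{11} = rho(1)
  phi_{kk} = [rho(k) - sum_{j=1..k-1} phi_{k-1,j} rho(k-j)]
            / [1 - sum_{j=1..k-1} phi_{k-1,j} rho(j)],
  phi_{k,j} = phi_{k-1,j} - phi_{kk} phi_{k-1,k-j},  j = 1..k-1.
Step k = 1:
  phi_11 = rho(1) = -0.1292.
Step k = 2:
  phi_22 = [rho(2) - phi_11 rho(1)] / [1 - phi_11 rho(1)] = [0.4444 - (-0.1292)(-0.1292)] / [1 - (-0.1292)(-0.1292)]
         = 0.42770736 / 0.98330736 = 0.435.
Therefore phi_{22} = 0.4350.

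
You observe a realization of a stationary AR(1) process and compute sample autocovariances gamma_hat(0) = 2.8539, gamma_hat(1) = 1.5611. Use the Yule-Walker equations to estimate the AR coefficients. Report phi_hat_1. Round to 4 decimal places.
\hat\phi_{1} = 0.5470

The Yule-Walker equations for an AR(p) process read, in matrix form,
  Gamma_p phi = r_p,   with   (Gamma_p)_{ij} = gamma(|i - j|),
                       (r_p)_i = gamma(i),   i,j = 1..p.
Substitute the sample gammas (Toeplitz matrix and right-hand side of size 1):
  Gamma_p = [[2.8539]]
  r_p     = [1.5611]
With p = 1 this is the single equation gamma(0) phi_1 = gamma(1):
  phi_hat_1 = gamma(1) / gamma(0) = 1.5611 / 2.8539 = 0.5470.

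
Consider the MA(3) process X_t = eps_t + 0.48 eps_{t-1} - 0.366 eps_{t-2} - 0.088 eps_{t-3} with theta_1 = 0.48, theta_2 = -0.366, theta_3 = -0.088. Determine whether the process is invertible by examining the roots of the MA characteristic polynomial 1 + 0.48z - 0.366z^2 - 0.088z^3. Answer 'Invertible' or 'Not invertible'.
\text{Invertible}

The MA(q) characteristic polynomial is P(z) = 1 + 0.48z - 0.366z^2 - 0.088z^3.
Invertibility requires all roots to lie outside the unit circle, i.e. |z| > 1 for every root.
Degree 3: look for a simple real root z0 first, then factor out (1 - z/z0) and solve the remaining quadratic.
Testing z0 = -1.25: P(-1.25) = 1 + (0.48)(-1.25) + (-0.366)(-1.25)^2 + (-0.088)(-1.25)^3
  = 1 + (-0.6) + (-0.571875) + (0.171875) = 0.  So z_0 = -1.25 is a root, |z_0| = 1.25.
Divide out the factor (1 + 0.8 z) = (1 - z/z0) (since 1/z0 = -0.8):
  P(z) = (1 + 0.8 z)(1 + (-0.32) z + (-0.11) z^2)
  [check: z-coef -0.32 - (-0.8) = 0.48; z^2-coef -0.11 - (-0.8)(-0.32) = -0.366; z^3-coef -(-0.8)(-0.11) = -0.088.]
Remaining roots from the quadratic factor 1 + (-0.32) z + (-0.11) z^2:
  Set 1 + (-0.32) z + (-0.11) z^2 = 0, i.e. a z^2 + b z + c = 0 with a = -0.11, b = -0.32, c = 1.
  Discriminant D = b^2 - 4ac = (-0.32)^2 - 4*(-0.11)*1 = 0.1024 - (-0.44) = 0.5424.
  D >= 0, so the roots are real: z = (-b +/- sqrt(D)) / (2a) = (0.32 +/- 0.736478) / (-0.22).
    z_1 = (0.32 + 0.736478) / (-0.22) = -4.8022,   |z_1| = 4.8022.
    z_2 = (0.32 - 0.736478) / (-0.22) = 1.8931,   |z_2| = 1.8931.
Moduli of all roots: 1.2500, 4.8022, 1.8931.
All moduli strictly greater than 1? Yes.
Verdict: Invertible.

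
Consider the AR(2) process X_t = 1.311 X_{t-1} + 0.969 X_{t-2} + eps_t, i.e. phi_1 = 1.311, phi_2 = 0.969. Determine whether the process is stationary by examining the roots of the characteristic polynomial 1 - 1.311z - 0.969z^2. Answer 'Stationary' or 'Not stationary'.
\text{Not stationary}

The AR(p) characteristic polynomial is P(z) = 1 - 1.311z - 0.969z^2.
Stationarity requires all roots to lie outside the unit circle, i.e. |z| > 1 for every root.
Set 1 + (-1.311) z + (-0.969) z^2 = 0, i.e. a z^2 + b z + c = 0 with a = -0.969, b = -1.311, c = 1.
Discriminant D = b^2 - 4ac = (-1.311)^2 - 4*(-0.969)*1 = 1.718721 - (-3.876) = 5.594721.
D >= 0, so the roots are real: z = (-b +/- sqrt(D)) / (2a) = (1.311 +/- 2.365316) / (-1.938).
  z_1 = (1.311 + 2.365316) / (-1.938) = -1.897,   |z_1| = 1.897.
  z_2 = (1.311 - 2.365316) / (-1.938) = 0.544,   |z_2| = 0.544.
Moduli of all roots: 1.8970, 0.5440.
All moduli strictly greater than 1? No.
Verdict: Not stationary.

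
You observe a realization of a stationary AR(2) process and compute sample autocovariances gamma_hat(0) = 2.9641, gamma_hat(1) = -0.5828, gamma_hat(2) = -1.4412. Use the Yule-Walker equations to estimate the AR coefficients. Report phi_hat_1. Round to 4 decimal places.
\hat\phi_{1} = -0.3040

The Yule-Walker equations for an AR(p) process read, in matrix form,
  Gamma_p phi = r_p,   with   (Gamma_p)_{ij} = gamma(|i - j|),
                       (r_p)_i = gamma(i),   i,j = 1..p.
Substitute the sample gammas (Toeplitz matrix and right-hand side of size 2):
  Gamma_p = [[2.9641, -0.5828], [-0.5828, 2.9641]]
  r_p     = [-0.5828, -1.4412]
Written out:
  2.9641 phi_1 - 0.5828 phi_2 = -0.5828
  -0.5828 phi_1 + 2.9641 phi_2 = -1.4412
Solve by Cramer's rule:
  det = gamma(0)^2 - gamma(1)^2 = (2.9641)^2 - (-0.5828)^2 = 8.78588881 - 0.33965584 = 8.44623297
  phi_hat_1 = [gamma(1) gamma(0) - gamma(1) gamma(2)] / det = [(-0.5828)(2.9641) - (-0.5828)(-1.4412)] / 8.44623297 = -2.56740884 / 8.44623297 = -0.304
  phi_hat_2 = [gamma(0) gamma(2) - gamma(1)^2] / det = [(2.9641)(-1.4412) - (-0.5828)^2] / 8.44623297 = -4.61151676 / 8.44623297 = -0.546
So phi_hat = [-0.3040, -0.5460].
Therefore phi_hat_1 = -0.3040.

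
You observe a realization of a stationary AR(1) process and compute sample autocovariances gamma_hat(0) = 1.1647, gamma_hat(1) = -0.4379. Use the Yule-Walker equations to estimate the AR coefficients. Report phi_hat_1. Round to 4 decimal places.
\hat\phi_{1} = -0.3760

The Yule-Walker equations for an AR(p) process read, in matrix form,
  Gamma_p phi = r_p,   with   (Gamma_p)_{ij} = gamma(|i - j|),
                       (r_p)_i = gamma(i),   i,j = 1..p.
Substitute the sample gammas (Toeplitz matrix and right-hand side of size 1):
  Gamma_p = [[1.1647]]
  r_p     = [-0.4379]
With p = 1 this is the single equation gamma(0) phi_1 = gamma(1):
  phi_hat_1 = gamma(1) / gamma(0) = -0.4379 / 1.1647 = -0.3760.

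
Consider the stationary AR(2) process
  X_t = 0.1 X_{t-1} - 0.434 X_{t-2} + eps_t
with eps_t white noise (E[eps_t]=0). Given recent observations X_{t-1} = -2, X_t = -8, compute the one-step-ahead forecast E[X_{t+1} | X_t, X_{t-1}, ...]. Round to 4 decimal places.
E[X_{t+1} \mid \mathcal F_t] = 0.0680

For an AR(p) model X_t = c + sum_i phi_i X_{t-i} + eps_t, the
one-step-ahead conditional mean is
  E[X_{t+1} | X_t, ...] = c + sum_i phi_i X_{t+1-i}.
Substitute known values:
  E[X_{t+1} | ...] = (0.1) * (-8) + (-0.434) * (-2)
                   = 0.0680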